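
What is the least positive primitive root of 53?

2

φ(53) = 53 − 1 = 52 = 2^2 · 13.
g is a primitive root iff g^(52/q) ≢ 1 (mod 53) for each prime q ∈ {2, 13}.
g = 2: 2^26 ≡ 52; 2^4 ≡ 16 — none is 1, so 2 is a primitive root.
Hence the least primitive root of 53 is 2.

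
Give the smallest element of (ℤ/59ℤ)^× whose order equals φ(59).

φ(59) = 59 − 1 = 58 = 2 · 29.
g is a primitive root iff g^(58/q) ≢ 1 (mod 59) for each prime q ∈ {2, 29}.
g = 2: 2^29 ≡ 58; 2^2 ≡ 4 — none is 1, so 2 is a primitive root.
So 2 is the smallest generator of (Z/59Z)^×.

2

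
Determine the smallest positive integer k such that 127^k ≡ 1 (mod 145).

28

By Lagrange's theorem, ord_145(127) divides φ(145) = φ(5·29) = (5−1)·(29−1) = 4·28 = 112 = 2^4 · 7.
Divisors of 112: 1, 2, 4, 7, 8, 14, 16, 28, 56, 112.
Test each divisor d:
127^1 ≡ 127 (mod 145)
127^2 ≡ 34 (mod 145)
127^4 ≡ 141 (mod 145)
127^7 ≡ 128 (mod 145)
127^8 ≡ 16 (mod 145)
127^14 ≡ 144 (mod 145)
127^16 ≡ 111 (mod 145)
127^28 ≡ 1 (mod 145) ✓
Therefore the multiplicative order of 127 modulo 145 is 28.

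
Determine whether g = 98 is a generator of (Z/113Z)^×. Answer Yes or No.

No

φ(113) = 113 − 1 = 112 = 2^4 · 7.
Test 98^(112/q) mod 113 for each prime factor q of 112:
98^56 ≡ 1 (mod 113)  [q = 2: ≡ 1 ✗]
98^16 ≡ 1 (mod 113)  [q = 7: ≡ 1 ✗]
Since 98^56 ≡ 1, the order of 98 divides 56 < 112, so 98 is not a primitive root.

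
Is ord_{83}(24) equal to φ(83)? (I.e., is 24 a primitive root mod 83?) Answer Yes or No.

φ(83) = 83 − 1 = 82 = 2 · 41.
It suffices to check that the order of 24 is not a proper divisor of 82: compute 24^(82/q) for q ∈ {2, 41}.
24^41 ≡ 82 (mod 83)  [q = 2: ≢ 1 ✓]
24^2 ≡ 78 (mod 83)  [q = 41: ≢ 1 ✓]
Every test exponent gives a nontrivial residue, hence 24 generates the full group.

Yes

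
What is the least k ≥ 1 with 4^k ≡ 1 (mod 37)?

18

ord(4) | φ(37) = 37 − 1 = 36 = 2^2 · 3^2.
Divisors of 36: 1, 2, 3, 4, 6, 9, 12, 18, 36.
Check 4^d mod 37 for each divisor in increasing order:
4^1 ≡ 4
4^2 ≡ 16
4^3 ≡ 27
4^4 ≡ 34
4^6 ≡ 26
4^9 ≡ 36
4^12 ≡ 10
4^18 ≡ 1
The smallest such exponent is 18, so the order of 4 is 18.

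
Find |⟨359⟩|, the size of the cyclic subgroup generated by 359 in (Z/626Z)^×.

312

Since 359 ∈ (Z/626Z)^×, its order divides φ(626) = φ(2)·φ(313) = 1·312 = 312 = 2^3 · 3 · 13.
Divisors of 312: 1, 2, 3, 4, 6, 8, 12, 13, 24, 26, 39, 52, 78, 104, 156, 312.
Evaluate successive powers at the divisors of 312:
359^1 ≡ 359
359^2 ≡ 551
359^3 ≡ 619
359^4 ≡ 617
359^6 ≡ 49
359^8 ≡ 81
359^12 ≡ 523
359^13 ≡ 583
359^24 ≡ 593
359^26 ≡ 597
359^39 ≡ 621
359^52 ≡ 215
359^78 ≡ 25
359^104 ≡ 527
359^156 ≡ 625
359^312 ≡ 1
So ord_626(359) = 312.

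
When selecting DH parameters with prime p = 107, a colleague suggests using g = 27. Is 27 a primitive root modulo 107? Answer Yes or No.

No

φ(107) = 107 − 1 = 106 = 2 · 53.
Test 27^(106/q) mod 107 for each prime factor q of 106:
27^53 ≡ 1 (mod 107)  [q = 2: ≡ 1 ✗]
27^2 ≡ 87 (mod 107)  [q = 53: ≢ 1 ✓]
The check at q = 2 fails, so 27 generates a proper subgroup.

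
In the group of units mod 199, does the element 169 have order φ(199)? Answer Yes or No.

No

φ(199) = 199 − 1 = 198 = 2 · 3^2 · 11.
An element g generates (Z/199Z)^× iff g^(198/q) ≢ 1 (mod 199) for each prime q ∈ {2, 3, 11}.
169^99 ≡ 1 (mod 199)  [q = 2: ≡ 1 ✗]
169^66 ≡ 92 (mod 199)  [q = 3: ≢ 1 ✓]
169^18 ≡ 139 (mod 199)  [q = 11: ≢ 1 ✓]
The check at q = 2 fails, so 169 generates a proper subgroup.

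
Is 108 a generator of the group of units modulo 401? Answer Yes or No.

No

φ(401) = 401 − 1 = 400 = 2^4 · 5^2.
An element g generates (Z/401Z)^× iff g^(400/q) ≢ 1 (mod 401) for each prime q ∈ {2, 5}.
108^200 ≡ 400 (mod 401)  [q = 2: ≢ 1 ✓]
108^80 ≡ 1 (mod 401)  [q = 5: ≡ 1 ✗]
The check at q = 5 fails, so 108 generates a proper subgroup.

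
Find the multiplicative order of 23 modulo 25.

The order of 23 must divide φ(25) = φ(5^2) = 5·(5−1) = 20 = 2^2 · 5.
Divisors of 20: 1, 2, 4, 5, 10, 20.
Compute 23^d (mod 25) for the divisors d until we hit 1:
23^1 ≡ 23 (mod 25)
23^2 ≡ 4 (mod 25)
23^4 ≡ 16 (mod 25)
23^5 ≡ 18 (mod 25)
23^10 ≡ 24 (mod 25)
23^20 ≡ 1 (mod 25) ✓
So ord_25(23) = 20.

20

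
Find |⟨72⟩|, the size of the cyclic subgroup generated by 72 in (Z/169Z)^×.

156

Since 72 ∈ (Z/169Z)^×, its order divides φ(169) = φ(13^2) = 13·(13−1) = 156 = 2^2 · 3 · 13.
Divisors of 156: 1, 2, 3, 4, 6, 12, 13, 26, 39, 52, 78, 156.
Check 72^d mod 169 for each divisor in increasing order:
72^1 ≡ 72
72^2 ≡ 114
72^3 ≡ 96
72^4 ≡ 152
72^6 ≡ 90
72^12 ≡ 157
72^13 ≡ 150
72^26 ≡ 23
72^39 ≡ 70
72^52 ≡ 22
72^78 ≡ 168
72^156 ≡ 1
So ord_169(72) = 156.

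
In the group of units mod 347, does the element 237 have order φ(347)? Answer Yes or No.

Yes

φ(347) = 347 − 1 = 346 = 2 · 173.
237 is a primitive root mod 347 iff 237^(φ(347)/q) ≢ 1 for every prime q | φ(347), i.e. q ∈ {2, 173}.
237^173 ≡ 346 (mod 347)  [q = 2: ≢ 1 ✓]
237^2 ≡ 302 (mod 347)  [q = 173: ≢ 1 ✓]
Every test exponent gives a nontrivial residue, hence 237 generates the full group.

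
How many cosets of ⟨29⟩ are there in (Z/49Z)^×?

6

By Lagrange's theorem, ord_49(29) divides φ(49) = φ(7^2) = 7·(7−1) = 42 = 2 · 3 · 7.
Divisors of 42: 1, 2, 3, 6, 7, 14, 21, 42.
Evaluate successive powers at the divisors of 42:
29^1 ≡ 29
29^2 ≡ 8
29^3 ≡ 36
29^6 ≡ 22
29^7 ≡ 1
So ord_49(29) = 7, hence |⟨29⟩| = 7.
The index is φ(49) / ord(29) = 42 / 7 = 6.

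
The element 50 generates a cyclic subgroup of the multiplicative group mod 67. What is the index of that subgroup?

1

ord(50) | φ(67) = 67 − 1 = 66 = 2 · 3 · 11.
Divisors of 66: 1, 2, 3, 6, 11, 22, 33, 66.
Check 50^d mod 67 for each divisor in increasing order:
50^1 ≡ 50
50^2 ≡ 21
50^3 ≡ 45
50^6 ≡ 15
50^11 ≡ 38
50^22 ≡ 37
50^33 ≡ 66
50^66 ≡ 1
Thus |⟨50⟩| = ord(50) = 66.
Index = |(Z/67Z)^×| / |⟨50⟩| = 66 / 66 = 1.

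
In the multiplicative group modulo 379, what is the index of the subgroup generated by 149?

The order of 149 must divide φ(379) = 379 − 1 = 378 = 2 · 3^3 · 7.
Divisors of 378: 1, 2, 3, 6, 7, 9, 14, 18, 21, 27, 42, 54, 63, 126, 189, 378.
Test each divisor d:
149^1 ≡ 149
149^2 ≡ 219
149^3 ≡ 37
149^6 ≡ 232
149^7 ≡ 79
149^9 ≡ 246
149^14 ≡ 177
149^18 ≡ 255
149^21 ≡ 339
149^27 ≡ 195
149^42 ≡ 84
149^54 ≡ 125
149^63 ≡ 51
149^126 ≡ 327
149^189 ≡ 1
Thus |⟨149⟩| = ord(149) = 189.
[(Z/379Z)^× : ⟨149⟩] = 378/189 = 2.

2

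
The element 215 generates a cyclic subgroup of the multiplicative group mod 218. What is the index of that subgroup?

2

Since 215 ∈ (Z/218Z)^×, its order divides φ(218) = φ(2)·φ(109) = 1·108 = 108 = 2^2 · 3^3.
Divisors of 108: 1, 2, 3, 4, 6, 9, 12, 18, 27, 36, 54, 108.
Test each divisor d:
215^1 ≡ 215 (mod 218)
215^2 ≡ 9 (mod 218)
215^3 ≡ 191 (mod 218)
215^4 ≡ 81 (mod 218)
215^6 ≡ 75 (mod 218)
215^9 ≡ 155 (mod 218)
215^12 ≡ 175 (mod 218)
215^18 ≡ 45 (mod 218)
215^27 ≡ 217 (mod 218)
215^36 ≡ 63 (mod 218)
215^54 ≡ 1 (mod 218) ✓
The order of 215 is 54, so the subgroup it generates has 54 elements.
[(Z/218Z)^× : ⟨215⟩] = 108/54 = 2.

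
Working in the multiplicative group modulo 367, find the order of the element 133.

The order of 133 must divide φ(367) = 367 − 1 = 366 = 2 · 3 · 61.
Divisors of 366: 1, 2, 3, 6, 61, 122, 183, 366.
Check 133^d mod 367 for each divisor in increasing order:
133^1 ≡ 133 (mod 367)
133^2 ≡ 73 (mod 367)
133^3 ≡ 167 (mod 367)
133^6 ≡ 364 (mod 367)
133^61 ≡ 84 (mod 367)
133^122 ≡ 83 (mod 367)
133^183 ≡ 366 (mod 367)
133^366 ≡ 1 (mod 367) ✓
The smallest such exponent is 366, so the order of 133 is 366.

366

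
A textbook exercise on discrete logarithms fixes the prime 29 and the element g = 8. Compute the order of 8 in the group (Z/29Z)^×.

28

The order of 8 must divide φ(29) = 29 − 1 = 28 = 2^2 · 7.
Divisors of 28: 1, 2, 4, 7, 14, 28.
Check 8^d mod 29 for each divisor in increasing order:
8^1 ≡ 8 (mod 29)
8^2 ≡ 6 (mod 29)
8^4 ≡ 7 (mod 29)
8^7 ≡ 17 (mod 29)
8^14 ≡ 28 (mod 29)
8^28 ≡ 1 (mod 29) ✓
The smallest such exponent is 28, so the order of 8 is 28.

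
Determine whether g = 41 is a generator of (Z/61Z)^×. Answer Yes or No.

No

φ(61) = 61 − 1 = 60 = 2^2 · 3 · 5.
It suffices to check that the order of 41 is not a proper divisor of 60: compute 41^(60/q) for q ∈ {2, 3, 5}.
41^30 ≡ 1 (mod 61)  [q = 2: ≡ 1 ✗]
41^20 ≡ 1 (mod 61)  [q = 3: ≡ 1 ✗]
41^12 ≡ 34 (mod 61)  [q = 5: ≢ 1 ✓]
The check at q = 2 fails, so 41 generates a proper subgroup.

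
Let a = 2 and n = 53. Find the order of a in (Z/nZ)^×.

52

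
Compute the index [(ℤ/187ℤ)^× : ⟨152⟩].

The order of 152 must divide φ(187) = φ(11·17) = (11−1)·(17−1) = 10·16 = 160 = 2^5 · 5.
Divisors of 160: 1, 2, 4, 5, 8, 10, 16, 20, 32, 40, 80, 160.
Evaluate successive powers at the divisors of 160:
152^1 ≡ 152 (mod 187)
152^2 ≡ 103 (mod 187)
152^4 ≡ 137 (mod 187)
152^5 ≡ 67 (mod 187)
152^8 ≡ 69 (mod 187)
152^10 ≡ 1 (mod 187) ✓
The order of 152 is 10, so the subgroup it generates has 10 elements.
[(Z/187Z)^× : ⟨152⟩] = 160/10 = 16.

16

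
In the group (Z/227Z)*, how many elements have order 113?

φ(227) = 227 − 1 = 226 = 2 · 113.
(Z/227Z)^× is cyclic (|G| = 226); a cyclic group of order m has exactly φ(d) elements of each order d | m, and none otherwise.
113 | 226, and φ(113) = 113 − 1 = 112.

112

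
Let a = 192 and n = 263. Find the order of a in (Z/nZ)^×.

The order of 192 must divide φ(263) = 263 − 1 = 262 = 2 · 131.
Divisors of 262: 1, 2, 131, 262.
Compute 192^d (mod 263) for the divisors d until we hit 1:
192^1 ≡ 192
192^2 ≡ 44
192^131 ≡ 1
Hence ord(192) = 131.

131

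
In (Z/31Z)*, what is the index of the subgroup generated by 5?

The order of 5 must divide φ(31) = 31 − 1 = 30 = 2 · 3 · 5.
Divisors of 30: 1, 2, 3, 5, 6, 10, 15, 30.
Evaluate successive powers at the divisors of 30:
5^1 ≡ 5
5^2 ≡ 25
5^3 ≡ 1
The order of 5 is 3, so the subgroup it generates has 3 elements.
The index is φ(31) / ord(5) = 30 / 3 = 10.

10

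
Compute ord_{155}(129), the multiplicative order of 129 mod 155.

ord(129) | φ(155) = φ(5·31) = (5−1)·(31−1) = 4·30 = 120 = 2^3 · 3 · 5.
Divisors of 120: 1, 2, 3, 4, 5, 6, 8, 10, 12, 15, 20, 24, 30, 40, 60, 120.
Test each divisor d:
129^1 ≡ 129
129^2 ≡ 56
129^3 ≡ 94
129^4 ≡ 36
129^5 ≡ 149
129^6 ≡ 1
The smallest such exponent is 6, so the order of 129 is 6.

6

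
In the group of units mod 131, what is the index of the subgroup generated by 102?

ord(102) | φ(131) = 131 − 1 = 130 = 2 · 5 · 13.
Divisors of 130: 1, 2, 5, 10, 13, 26, 65, 130.
Compute 102^d (mod 131) for the divisors d until we hit 1:
102^1 ≡ 102
102^2 ≡ 55
102^5 ≡ 45
102^10 ≡ 60
102^13 ≡ 61
102^26 ≡ 53
102^65 ≡ 1
Thus |⟨102⟩| = ord(102) = 65.
[(Z/131Z)^× : ⟨102⟩] = 130/65 = 2.

2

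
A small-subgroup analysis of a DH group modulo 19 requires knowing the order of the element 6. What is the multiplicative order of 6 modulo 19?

9

By Lagrange's theorem, ord_19(6) divides φ(19) = 19 − 1 = 18 = 2 · 3^2.
Divisors of 18: 1, 2, 3, 6, 9, 18.
Compute 6^d (mod 19) for the divisors d until we hit 1:
6^1 ≡ 6 (mod 19)
6^2 ≡ 17 (mod 19)
6^3 ≡ 7 (mod 19)
6^6 ≡ 11 (mod 19)
6^9 ≡ 1 (mod 19) ✓
Therefore the multiplicative order of 6 modulo 19 is 9.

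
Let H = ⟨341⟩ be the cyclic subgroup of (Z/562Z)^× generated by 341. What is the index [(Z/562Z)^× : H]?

The order of 341 must divide φ(562) = φ(2)·φ(281) = 1·280 = 280 = 2^3 · 5 · 7.
Divisors of 280: 1, 2, 4, 5, 7, 8, 10, 14, 20, 28, 35, 40, 56, 70, 140, 280.
Compute 341^d (mod 562) for the divisors d until we hit 1:
341^1 ≡ 341 (mod 562)
341^2 ≡ 509 (mod 562)
341^4 ≡ 561 (mod 562)
341^5 ≡ 221 (mod 562)
341^7 ≡ 89 (mod 562)
341^8 ≡ 1 (mod 562) ✓
The order of 341 is 8, so the subgroup it generates has 8 elements.
[(Z/562Z)^× : ⟨341⟩] = 280/8 = 35.

35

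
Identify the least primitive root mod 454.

5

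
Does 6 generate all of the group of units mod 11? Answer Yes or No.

φ(11) = 11 − 1 = 10 = 2 · 5.
An element g generates (Z/11Z)^× iff g^(10/q) ≢ 1 (mod 11) for each prime q ∈ {2, 5}.
6^5 ≡ 10 (mod 11)  [q = 2: ≢ 1 ✓]
6^2 ≡ 3 (mod 11)  [q = 5: ≢ 1 ✓]
None equal 1, so ord_11(6) = 10: 6 is a primitive root.

Yes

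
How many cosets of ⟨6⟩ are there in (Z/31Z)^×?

The order of 6 must divide φ(31) = 31 − 1 = 30 = 2 · 3 · 5.
Divisors of 30: 1, 2, 3, 5, 6, 10, 15, 30.
Evaluate successive powers at the divisors of 30:
6^1 ≡ 6 (mod 31)
6^2 ≡ 5 (mod 31)
6^3 ≡ 30 (mod 31)
6^5 ≡ 26 (mod 31)
6^6 ≡ 1 (mod 31) ✓
So ord_31(6) = 6, hence |⟨6⟩| = 6.
The index is φ(31) / ord(6) = 30 / 6 = 5.

5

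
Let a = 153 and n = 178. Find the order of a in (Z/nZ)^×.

11

ord(153) | φ(178) = φ(2)·φ(89) = 1·88 = 88 = 2^3 · 11.
Divisors of 88: 1, 2, 4, 8, 11, 22, 44, 88.
Compute 153^d (mod 178) for the divisors d until we hit 1:
153^1 ≡ 153
153^2 ≡ 91
153^4 ≡ 93
153^8 ≡ 105
153^11 ≡ 1
The smallest such exponent is 11, so the order of 153 is 11.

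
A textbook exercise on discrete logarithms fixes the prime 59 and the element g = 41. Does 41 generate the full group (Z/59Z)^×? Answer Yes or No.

φ(59) = 59 − 1 = 58 = 2 · 29.
It suffices to check that the order of 41 is not a proper divisor of 58: compute 41^(58/q) for q ∈ {2, 29}.
41^29 ≡ 1 (mod 59)  [q = 2: ≡ 1 ✗]
41^2 ≡ 29 (mod 59)  [q = 29: ≢ 1 ✓]
Since 41^29 ≡ 1, the order of 41 divides 29 < 58, so 41 is not a primitive root.

No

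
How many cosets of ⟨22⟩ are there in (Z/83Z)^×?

Since 22 ∈ (Z/83Z)^×, its order divides φ(83) = 83 − 1 = 82 = 2 · 41.
Divisors of 82: 1, 2, 41, 82.
Test each divisor d:
22^1 ≡ 22
22^2 ≡ 69
22^41 ≡ 82
22^82 ≡ 1
Thus |⟨22⟩| = ord(22) = 82.
Index = |(Z/83Z)^×| / |⟨22⟩| = 82 / 82 = 1.

1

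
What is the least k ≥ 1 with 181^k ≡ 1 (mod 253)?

The order of 181 must divide φ(253) = φ(11·23) = (11−1)·(23−1) = 10·22 = 220 = 2^2 · 5 · 11.
Divisors of 220: 1, 2, 4, 5, 10, 11, 20, 22, 44, 55, 110, 220.
Test each divisor d:
181^1 ≡ 181
181^2 ≡ 124
181^4 ≡ 196
181^5 ≡ 56
181^10 ≡ 100
181^11 ≡ 137
181^20 ≡ 133
181^22 ≡ 47
181^44 ≡ 185
181^55 ≡ 45
181^110 ≡ 1
Therefore the multiplicative order of 181 modulo 253 is 110.

110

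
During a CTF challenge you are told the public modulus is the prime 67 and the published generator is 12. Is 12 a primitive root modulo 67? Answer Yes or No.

φ(67) = 67 − 1 = 66 = 2 · 3 · 11.
12 is a primitive root mod 67 iff 12^(φ(67)/q) ≢ 1 for every prime q | φ(67), i.e. q ∈ {2, 3, 11}.
12^33 ≡ 66 (mod 67)  [q = 2: ≢ 1 ✓]
12^22 ≡ 29 (mod 67)  [q = 3: ≢ 1 ✓]
12^6 ≡ 62 (mod 67)  [q = 11: ≢ 1 ✓]
None equal 1, so ord_67(12) = 66: 12 is a primitive root.

Yes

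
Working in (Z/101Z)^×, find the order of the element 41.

The order of 41 must divide φ(101) = 101 − 1 = 100 = 2^2 · 5^2.
Divisors of 100: 1, 2, 4, 5, 10, 20, 25, 50, 100.
Test each divisor d:
41^1 ≡ 41 (mod 101)
41^2 ≡ 65 (mod 101)
41^4 ≡ 84 (mod 101)
41^5 ≡ 10 (mod 101)
41^10 ≡ 100 (mod 101)
41^20 ≡ 1 (mod 101) ✓
Hence ord(41) = 20.

20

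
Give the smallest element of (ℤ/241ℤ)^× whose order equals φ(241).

φ(241) = 241 − 1 = 240 = 2^4 · 3 · 5.
g is a primitive root iff g^(240/q) ≢ 1 (mod 241) for each prime q ∈ {2, 3, 5}.
g = 2: 2^120 ≡ 1 — hits 1, so not a primitive root.
g = 3: 3^120 ≡ 1 — hits 1, so not a primitive root.
g = 4: 4^120 ≡ 1 — hits 1, so not a primitive root.
g = 5: 5^120 ≡ 1 — hits 1, so not a primitive root.
g = 6: 6^120 ≡ 1 — hits 1, so not a primitive root.
g = 7: 7^120 ≡ 240; 7^80 ≡ 15; 7^48 ≡ 91 — none is 1, so 7 is a primitive root.
So 7 is the smallest generator of (Z/241Z)^×.

7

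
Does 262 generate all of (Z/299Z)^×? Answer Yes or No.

No

299 = 13 · 23 is a product of two distinct odd primes, so (Z/299Z)^× ≅ (Z/13Z)^× × (Z/23Z)^× is not cyclic.
No primitive root modulo 299 exists; in particular 262 is not one.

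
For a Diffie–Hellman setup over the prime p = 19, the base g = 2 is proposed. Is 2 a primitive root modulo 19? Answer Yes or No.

φ(19) = 19 − 1 = 18 = 2 · 3^2.
It suffices to check that the order of 2 is not a proper divisor of 18: compute 2^(18/q) for q ∈ {2, 3}.
2^9 ≡ 18 (mod 19)  [q = 2: ≢ 1 ✓]
2^6 ≡ 7 (mod 19)  [q = 3: ≢ 1 ✓]
Every test exponent gives a nontrivial residue, hence 2 generates the full group.

Yes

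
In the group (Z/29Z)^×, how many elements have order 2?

1

φ(29) = 29 − 1 = 28 = 2^2 · 7.
Since (Z/29Z)^× is cyclic of order 28, the number of elements of order d is φ(d) when d | 28 and 0 otherwise.
2 | 28, and φ(2) = 2 − 1 = 1.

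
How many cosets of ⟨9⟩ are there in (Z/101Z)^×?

Since 9 ∈ (Z/101Z)^×, its order divides φ(101) = 101 − 1 = 100 = 2^2 · 5^2.
Divisors of 100: 1, 2, 4, 5, 10, 20, 25, 50, 100.
Test each divisor d:
9^1 ≡ 9 (mod 101)
9^2 ≡ 81 (mod 101)
9^4 ≡ 97 (mod 101)
9^5 ≡ 65 (mod 101)
9^10 ≡ 84 (mod 101)
9^20 ≡ 87 (mod 101)
9^25 ≡ 100 (mod 101)
9^50 ≡ 1 (mod 101) ✓
So ord_101(9) = 50, hence |⟨9⟩| = 50.
[(Z/101Z)^× : ⟨9⟩] = 100/50 = 2.

2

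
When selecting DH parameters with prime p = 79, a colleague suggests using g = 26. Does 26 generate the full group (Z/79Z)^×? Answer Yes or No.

φ(79) = 79 − 1 = 78 = 2 · 3 · 13.
26 is a primitive root mod 79 iff 26^(φ(79)/q) ≢ 1 for every prime q | φ(79), i.e. q ∈ {2, 3, 13}.
26^39 ≡ 1 (mod 79)  [q = 2: ≡ 1 ✗]
26^26 ≡ 55 (mod 79)  [q = 3: ≢ 1 ✓]
26^6 ≡ 22 (mod 79)  [q = 13: ≢ 1 ✓]
Since 26^39 ≡ 1, the order of 26 divides 39 < 78, so 26 is not a primitive root.

No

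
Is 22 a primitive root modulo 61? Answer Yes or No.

φ(61) = 61 − 1 = 60 = 2^2 · 3 · 5.
Test 22^(60/q) mod 61 for each prime factor q of 60:
22^30 ≡ 1 (mod 61)  [q = 2: ≡ 1 ✗]
22^20 ≡ 47 (mod 61)  [q = 3: ≢ 1 ✓]
22^12 ≡ 9 (mod 61)  [q = 5: ≢ 1 ✓]
The check at q = 2 fails, so 22 generates a proper subgroup.

No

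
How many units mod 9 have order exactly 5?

φ(9) = φ(3^2) = 3·(3−1) = 6 = 2 · 3.
Since (Z/9Z)^× is cyclic of order 6, the number of elements of order d is φ(d) when d | 6 and 0 otherwise.
5 does not divide 6, so no element of (Z/9Z)^× has order 5.

0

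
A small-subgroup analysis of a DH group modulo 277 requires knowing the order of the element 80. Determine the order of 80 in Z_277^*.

By Lagrange's theorem, ord_277(80) divides φ(277) = 277 − 1 = 276 = 2^2 · 3 · 23.
Divisors of 276: 1, 2, 3, 4, 6, 12, 23, 46, 69, 92, 138, 276.
Test each divisor d:
80^1 ≡ 80 (mod 277)
80^2 ≡ 29 (mod 277)
80^3 ≡ 104 (mod 277)
80^4 ≡ 10 (mod 277)
80^6 ≡ 13 (mod 277)
80^12 ≡ 169 (mod 277)
80^23 ≡ 35 (mod 277)
80^46 ≡ 117 (mod 277)
80^69 ≡ 217 (mod 277)
80^92 ≡ 116 (mod 277)
80^138 ≡ 276 (mod 277)
80^276 ≡ 1 (mod 277) ✓
Therefore the multiplicative order of 80 modulo 277 is 276.

276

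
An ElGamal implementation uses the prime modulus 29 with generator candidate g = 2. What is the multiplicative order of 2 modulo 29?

Since 2 ∈ (Z/29Z)^×, its order divides φ(29) = 29 − 1 = 28 = 2^2 · 7.
Divisors of 28: 1, 2, 4, 7, 14, 28.
Check 2^d mod 29 for each divisor in increasing order:
2^1 ≡ 2 (mod 29)
2^2 ≡ 4 (mod 29)
2^4 ≡ 16 (mod 29)
2^7 ≡ 12 (mod 29)
2^14 ≡ 28 (mod 29)
2^28 ≡ 1 (mod 29) ✓
So ord_29(2) = 28.

28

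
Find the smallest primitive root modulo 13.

2

φ(13) = 13 − 1 = 12 = 2^2 · 3.
g is a primitive root iff g^(12/q) ≢ 1 (mod 13) for each prime q ∈ {2, 3}.
g = 2: 2^6 ≡ 12; 2^4 ≡ 3 — none is 1, so 2 is a primitive root.
The smallest primitive root modulo 13 is 2.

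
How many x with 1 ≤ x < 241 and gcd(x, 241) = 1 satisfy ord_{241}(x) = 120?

φ(241) = 241 − 1 = 240 = 2^4 · 3 · 5.
(Z/241Z)^× is cyclic (|G| = 240); a cyclic group of order m has exactly φ(d) elements of each order d | m, and none otherwise.
120 = 2^3 · 3 · 5 divides 240, and φ(120) = 32.

32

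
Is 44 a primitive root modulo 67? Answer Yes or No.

Yes

φ(67) = 67 − 1 = 66 = 2 · 3 · 11.
44 is a primitive root mod 67 iff 44^(φ(67)/q) ≢ 1 for every prime q | φ(67), i.e. q ∈ {2, 3, 11}.
44^33 ≡ 66 (mod 67)  [q = 2: ≢ 1 ✓]
44^22 ≡ 37 (mod 67)  [q = 3: ≢ 1 ✓]
44^6 ≡ 59 (mod 67)  [q = 11: ≢ 1 ✓]
Every test exponent gives a nontrivial residue, hence 44 generates the full group.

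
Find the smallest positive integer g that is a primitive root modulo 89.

φ(89) = 89 − 1 = 88 = 2^3 · 11.
g is a primitive root iff g^(88/q) ≢ 1 (mod 89) for each prime q ∈ {2, 11}.
g = 2: 2^44 ≡ 1 — hits 1, so not a primitive root.
g = 3: 3^44 ≡ 88; 3^8 ≡ 64 — none is 1, so 3 is a primitive root.
So 3 is the smallest generator of (Z/89Z)^×.

3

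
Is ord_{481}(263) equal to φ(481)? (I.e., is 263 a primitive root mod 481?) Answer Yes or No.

481 = 13 · 37 is a product of two distinct odd primes, so (Z/481Z)^× ≅ (Z/13Z)^× × (Z/37Z)^× is not cyclic.
No primitive root modulo 481 exists; in particular 263 is not one.

No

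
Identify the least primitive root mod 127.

3

φ(127) = 127 − 1 = 126 = 2 · 3^2 · 7.
g is a primitive root iff g^(126/q) ≢ 1 (mod 127) for each prime q ∈ {2, 3, 7}.
g = 2: 2^63 ≡ 1 — hits 1, so not a primitive root.
g = 3: 3^63 ≡ 126; 3^42 ≡ 107; 3^18 ≡ 4 — none is 1, so 3 is a primitive root.
The smallest primitive root modulo 127 is 3.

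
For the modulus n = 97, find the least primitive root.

5

φ(97) = 97 − 1 = 96 = 2^5 · 3.
Test candidates g = 2, 3, … against the prime factors q ∈ {2, 3} of φ(97): g is a generator iff g^(96/q) ≢ 1 for every such q.
g = 2: 2^48 ≡ 1 — hits 1, so not a primitive root.
g = 3: 3^48 ≡ 1 — hits 1, so not a primitive root.
g = 4: 4^48 ≡ 1 — hits 1, so not a primitive root.
g = 5: 5^48 ≡ 96; 5^32 ≡ 35 — none is 1, so 5 is a primitive root.
So 5 is the smallest generator of (Z/97Z)^×.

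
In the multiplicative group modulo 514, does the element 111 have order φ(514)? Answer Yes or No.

φ(514) = φ(2)·φ(257) = 1·256 = 256 = 2^8.
An element g generates (Z/514Z)^× iff g^(256/q) ≢ 1 (mod 514) for each prime q ∈ {2}.
111^128 ≡ 1 (mod 514)  [q = 2: ≡ 1 ✗]
Since 111^128 ≡ 1, the order of 111 divides 128 < 256, so 111 is not a primitive root.

No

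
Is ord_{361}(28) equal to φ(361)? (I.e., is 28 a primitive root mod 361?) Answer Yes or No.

φ(361) = φ(19^2) = 19·(19−1) = 342 = 2 · 3^2 · 19.
Test 28^(342/q) mod 361 for each prime factor q of 342:
28^171 ≡ 1 (mod 361)  [q = 2: ≡ 1 ✗]
28^114 ≡ 68 (mod 361)  [q = 3: ≢ 1 ✓]
28^18 ≡ 1 (mod 361)  [q = 19: ≡ 1 ✗]
The check at q = 2 fails, so 28 generates a proper subgroup.

No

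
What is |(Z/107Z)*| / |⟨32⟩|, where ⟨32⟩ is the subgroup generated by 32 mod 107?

ord(32) | φ(107) = 107 − 1 = 106 = 2 · 53.
Divisors of 106: 1, 2, 53, 106.
Compute 32^d (mod 107) for the divisors d until we hit 1:
32^1 ≡ 32 (mod 107)
32^2 ≡ 61 (mod 107)
32^53 ≡ 106 (mod 107)
32^106 ≡ 1 (mod 107) ✓
So ord_107(32) = 106, hence |⟨32⟩| = 106.
[(Z/107Z)^× : ⟨32⟩] = 106/106 = 1.

1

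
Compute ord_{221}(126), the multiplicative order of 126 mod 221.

ord(126) | φ(221) = φ(13·17) = (13−1)·(17−1) = 12·16 = 192 = 2^6 · 3.
Divisors of 192: 1, 2, 3, 4, 6, 8, 12, 16, 24, 32, 48, 64, 96, 192.
Evaluate successive powers at the divisors of 192:
126^1 ≡ 126 (mod 221)
126^2 ≡ 185 (mod 221)
126^3 ≡ 105 (mod 221)
126^4 ≡ 191 (mod 221)
126^6 ≡ 196 (mod 221)
126^8 ≡ 16 (mod 221)
126^12 ≡ 183 (mod 221)
126^16 ≡ 35 (mod 221)
126^24 ≡ 118 (mod 221)
126^32 ≡ 120 (mod 221)
126^48 ≡ 1 (mod 221) ✓
The smallest such exponent is 48, so the order of 126 is 48.

48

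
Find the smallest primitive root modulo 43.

3

φ(43) = 43 − 1 = 42 = 2 · 3 · 7.
Test candidates g = 2, 3, … against the prime factors q ∈ {2, 3, 7} of φ(43): g is a generator iff g^(42/q) ≢ 1 for every such q.
g = 2: 2^21 ≡ 42; 2^14 ≡ 1 — hits 1, so not a primitive root.
g = 3: 3^21 ≡ 42; 3^14 ≡ 36; 3^6 ≡ 41 — none is 1, so 3 is a primitive root.
The smallest primitive root modulo 43 is 3.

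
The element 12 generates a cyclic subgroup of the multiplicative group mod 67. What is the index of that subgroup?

By Lagrange's theorem, ord_67(12) divides φ(67) = 67 − 1 = 66 = 2 · 3 · 11.
Divisors of 66: 1, 2, 3, 6, 11, 22, 33, 66.
Check 12^d mod 67 for each divisor in increasing order:
12^1 ≡ 12
12^2 ≡ 10
12^3 ≡ 53
12^6 ≡ 62
12^11 ≡ 30
12^22 ≡ 29
12^33 ≡ 66
12^66 ≡ 1
So ord_67(12) = 66, hence |⟨12⟩| = 66.
The index is φ(67) / ord(12) = 66 / 66 = 1.

1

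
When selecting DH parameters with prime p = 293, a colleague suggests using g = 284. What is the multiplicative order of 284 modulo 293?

By Lagrange's theorem, ord_293(284) divides φ(293) = 293 − 1 = 292 = 2^2 · 73.
Divisors of 292: 1, 2, 4, 73, 146, 292.
Evaluate successive powers at the divisors of 292:
284^1 ≡ 284 (mod 293)
284^2 ≡ 81 (mod 293)
284^4 ≡ 115 (mod 293)
284^73 ≡ 1 (mod 293) ✓
Therefore the multiplicative order of 284 modulo 293 is 73.

73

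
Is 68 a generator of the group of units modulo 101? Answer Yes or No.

No

φ(101) = 101 − 1 = 100 = 2^2 · 5^2.
68 is a primitive root mod 101 iff 68^(φ(101)/q) ≢ 1 for every prime q | φ(101), i.e. q ∈ {2, 5}.
68^50 ≡ 1 (mod 101)  [q = 2: ≡ 1 ✗]
68^20 ≡ 36 (mod 101)  [q = 5: ≢ 1 ✓]
Since 68^50 ≡ 1, the order of 68 divides 50 < 100, so 68 is not a primitive root.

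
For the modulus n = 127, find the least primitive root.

3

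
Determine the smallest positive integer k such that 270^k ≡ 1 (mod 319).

70

By Lagrange's theorem, ord_319(270) divides φ(319) = φ(11·29) = (11−1)·(29−1) = 10·28 = 280 = 2^3 · 5 · 7.
Divisors of 280: 1, 2, 4, 5, 7, 8, 10, 14, 20, 28, 35, 40, 56, 70, 140, 280.
Evaluate successive powers at the divisors of 280:
270^1 ≡ 270
270^2 ≡ 168
270^4 ≡ 152
270^5 ≡ 208
270^7 ≡ 173
270^8 ≡ 136
270^10 ≡ 199
270^14 ≡ 262
270^20 ≡ 45
270^28 ≡ 59
270^35 ≡ 318
270^40 ≡ 111
270^56 ≡ 291
270^70 ≡ 1
Hence ord(270) = 70.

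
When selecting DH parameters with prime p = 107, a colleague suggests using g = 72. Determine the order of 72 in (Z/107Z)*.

By Lagrange's theorem, ord_107(72) divides φ(107) = 107 − 1 = 106 = 2 · 53.
Divisors of 106: 1, 2, 53, 106.
Compute 72^d (mod 107) for the divisors d until we hit 1:
72^1 ≡ 72
72^2 ≡ 48
72^53 ≡ 106
72^106 ≡ 1
Therefore the multiplicative order of 72 modulo 107 is 106.

106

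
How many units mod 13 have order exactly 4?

2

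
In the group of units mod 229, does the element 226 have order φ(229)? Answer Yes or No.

No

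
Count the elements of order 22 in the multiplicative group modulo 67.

10

φ(67) = 67 − 1 = 66 = 2 · 3 · 11.
(Z/67Z)^× is cyclic (|G| = 66); a cyclic group of order m has exactly φ(d) elements of each order d | m, and none otherwise.
22 = 2 · 11 divides 66, and φ(22) = 10.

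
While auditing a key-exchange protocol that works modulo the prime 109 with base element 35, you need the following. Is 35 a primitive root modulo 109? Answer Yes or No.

φ(109) = 109 − 1 = 108 = 2^2 · 3^3.
Test 35^(108/q) mod 109 for each prime factor q of 108:
35^54 ≡ 1 (mod 109)  [q = 2: ≡ 1 ✗]
35^36 ≡ 45 (mod 109)  [q = 3: ≢ 1 ✓]
The check at q = 2 fails, so 35 generates a proper subgroup.

No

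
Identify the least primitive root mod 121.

2

φ(121) = φ(11^2) = 11·(11−1) = 110 = 2 · 5 · 11.
g is a primitive root iff g^(110/q) ≢ 1 (mod 121) for each prime q ∈ {2, 5, 11}.
g = 2: 2^55 ≡ 120; 2^22 ≡ 81; 2^10 ≡ 56 — none is 1, so 2 is a primitive root.
The smallest primitive root modulo 121 is 2.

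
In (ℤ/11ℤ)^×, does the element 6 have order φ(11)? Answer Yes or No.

Yes

φ(11) = 11 − 1 = 10 = 2 · 5.
Test 6^(10/q) mod 11 for each prime factor q of 10:
6^5 ≡ 10 (mod 11)  [q = 2: ≢ 1 ✓]
6^2 ≡ 3 (mod 11)  [q = 5: ≢ 1 ✓]
Every test exponent gives a nontrivial residue, hence 6 generates the full group.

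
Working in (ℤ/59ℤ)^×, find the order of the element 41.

ord(41) | φ(59) = 59 − 1 = 58 = 2 · 29.
Divisors of 58: 1, 2, 29, 58.
Check 41^d mod 59 for each divisor in increasing order:
41^1 ≡ 41
41^2 ≡ 29
41^29 ≡ 1
So ord_59(41) = 29.

29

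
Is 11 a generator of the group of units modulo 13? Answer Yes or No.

Yes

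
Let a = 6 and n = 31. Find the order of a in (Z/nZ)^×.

6

The order of 6 must divide φ(31) = 31 − 1 = 30 = 2 · 3 · 5.
Divisors of 30: 1, 2, 3, 5, 6, 10, 15, 30.
Test each divisor d:
6^1 ≡ 6 (mod 31)
6^2 ≡ 5 (mod 31)
6^3 ≡ 30 (mod 31)
6^5 ≡ 26 (mod 31)
6^6 ≡ 1 (mod 31) ✓
So ord_31(6) = 6.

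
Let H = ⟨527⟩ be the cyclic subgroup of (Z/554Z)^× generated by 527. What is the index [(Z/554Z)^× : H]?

6

By Lagrange's theorem, ord_554(527) divides φ(554) = φ(2)·φ(277) = 1·276 = 276 = 2^2 · 3 · 23.
Divisors of 276: 1, 2, 3, 4, 6, 12, 23, 46, 69, 92, 138, 276.
Compute 527^d (mod 554) for the divisors d until we hit 1:
527^1 ≡ 527
527^2 ≡ 175
527^3 ≡ 261
527^4 ≡ 155
527^6 ≡ 533
527^12 ≡ 441
527^23 ≡ 553
527^46 ≡ 1
The order of 527 is 46, so the subgroup it generates has 46 elements.
Index = |(Z/554Z)^×| / |⟨527⟩| = 276 / 46 = 6.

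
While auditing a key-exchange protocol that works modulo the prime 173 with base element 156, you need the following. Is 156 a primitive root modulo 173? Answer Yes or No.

Yes

φ(173) = 173 − 1 = 172 = 2^2 · 43.
156 is a primitive root mod 173 iff 156^(φ(173)/q) ≢ 1 for every prime q | φ(173), i.e. q ∈ {2, 43}.
156^86 ≡ 172 (mod 173)  [q = 2: ≢ 1 ✓]
156^4 ≡ 135 (mod 173)  [q = 43: ≢ 1 ✓]
All checks pass, so 156 has order 172 and is a primitive root modulo 173.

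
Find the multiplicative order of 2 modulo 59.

58

The order of 2 must divide φ(59) = 59 − 1 = 58 = 2 · 29.
Divisors of 58: 1, 2, 29, 58.
Compute 2^d (mod 59) for the divisors d until we hit 1:
2^1 ≡ 2 (mod 59)
2^2 ≡ 4 (mod 59)
2^29 ≡ 58 (mod 59)
2^58 ≡ 1 (mod 59) ✓
So ord_59(2) = 58.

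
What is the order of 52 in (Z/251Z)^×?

125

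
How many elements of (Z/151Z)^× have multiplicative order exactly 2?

1

φ(151) = 151 − 1 = 150 = 2 · 3 · 5^2.
(Z/151Z)^× is cyclic (|G| = 150); a cyclic group of order m has exactly φ(d) elements of each order d | m, and none otherwise.
2 | 150, and φ(2) = 2 − 1 = 1.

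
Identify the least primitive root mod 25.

φ(25) = φ(5^2) = 5·(5−1) = 20 = 2^2 · 5.
Test candidates g = 2, 3, … against the prime factors q ∈ {2, 5} of φ(25): g is a generator iff g^(20/q) ≢ 1 for every such q.
g = 2: 2^10 ≡ 24; 2^4 ≡ 16 — none is 1, so 2 is a primitive root.
Hence the least primitive root of 25 is 2.

2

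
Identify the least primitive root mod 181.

2

φ(181) = 181 − 1 = 180 = 2^2 · 3^2 · 5.
g is a primitive root iff g^(180/q) ≢ 1 (mod 181) for each prime q ∈ {2, 3, 5}.
g = 2: 2^90 ≡ 180; 2^60 ≡ 48; 2^36 ≡ 59 — none is 1, so 2 is a primitive root.
So 2 is the smallest generator of (Z/181Z)^×.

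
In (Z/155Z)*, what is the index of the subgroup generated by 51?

By Lagrange's theorem, ord_155(51) divides φ(155) = φ(5·31) = (5−1)·(31−1) = 4·30 = 120 = 2^3 · 3 · 5.
Divisors of 120: 1, 2, 3, 4, 5, 6, 8, 10, 12, 15, 20, 24, 30, 40, 60, 120.
Check 51^d mod 155 for each divisor in increasing order:
51^1 ≡ 51 (mod 155)
51^2 ≡ 121 (mod 155)
51^3 ≡ 126 (mod 155)
51^4 ≡ 71 (mod 155)
51^5 ≡ 56 (mod 155)
51^6 ≡ 66 (mod 155)
51^8 ≡ 81 (mod 155)
51^10 ≡ 36 (mod 155)
51^12 ≡ 16 (mod 155)
51^15 ≡ 1 (mod 155) ✓
Thus |⟨51⟩| = ord(51) = 15.
The index is φ(155) / ord(51) = 120 / 15 = 8.

8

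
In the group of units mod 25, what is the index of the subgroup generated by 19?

2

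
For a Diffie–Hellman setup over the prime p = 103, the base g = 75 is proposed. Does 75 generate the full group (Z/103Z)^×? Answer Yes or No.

φ(103) = 103 − 1 = 102 = 2 · 3 · 17.
An element g generates (Z/103Z)^× iff g^(102/q) ≢ 1 (mod 103) for each prime q ∈ {2, 3, 17}.
75^51 ≡ 102 (mod 103)  [q = 2: ≢ 1 ✓]
75^34 ≡ 46 (mod 103)  [q = 3: ≢ 1 ✓]
75^6 ≡ 66 (mod 103)  [q = 17: ≢ 1 ✓]
All checks pass, so 75 has order 102 and is a primitive root modulo 103.

Yes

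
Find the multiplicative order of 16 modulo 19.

9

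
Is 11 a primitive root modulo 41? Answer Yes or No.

φ(41) = 41 − 1 = 40 = 2^3 · 5.
11 is a primitive root mod 41 iff 11^(φ(41)/q) ≢ 1 for every prime q | φ(41), i.e. q ∈ {2, 5}.
11^20 ≡ 40 (mod 41)  [q = 2: ≢ 1 ✓]
11^8 ≡ 16 (mod 41)  [q = 5: ≢ 1 ✓]
All checks pass, so 11 has order 40 and is a primitive root modulo 41.

Yes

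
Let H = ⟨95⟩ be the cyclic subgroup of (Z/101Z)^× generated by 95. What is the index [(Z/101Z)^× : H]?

20

Since 95 ∈ (Z/101Z)^×, its order divides φ(101) = 101 − 1 = 100 = 2^2 · 5^2.
Divisors of 100: 1, 2, 4, 5, 10, 20, 25, 50, 100.
Compute 95^d (mod 101) for the divisors d until we hit 1:
95^1 ≡ 95 (mod 101)
95^2 ≡ 36 (mod 101)
95^4 ≡ 84 (mod 101)
95^5 ≡ 1 (mod 101) ✓
The order of 95 is 5, so the subgroup it generates has 5 elements.
Index = |(Z/101Z)^×| / |⟨95⟩| = 100 / 5 = 20.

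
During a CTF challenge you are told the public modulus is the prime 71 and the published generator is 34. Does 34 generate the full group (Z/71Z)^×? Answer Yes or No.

No

φ(71) = 71 − 1 = 70 = 2 · 5 · 7.
It suffices to check that the order of 34 is not a proper divisor of 70: compute 34^(70/q) for q ∈ {2, 5, 7}.
34^35 ≡ 70 (mod 71)  [q = 2: ≢ 1 ✓]
34^14 ≡ 1 (mod 71)  [q = 5: ≡ 1 ✗]
34^10 ≡ 30 (mod 71)  [q = 7: ≢ 1 ✓]
Since 34^14 ≡ 1, the order of 34 divides 14 < 70, so 34 is not a primitive root.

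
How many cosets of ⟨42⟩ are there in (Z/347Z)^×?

2

Since 42 ∈ (Z/347Z)^×, its order divides φ(347) = 347 − 1 = 346 = 2 · 173.
Divisors of 346: 1, 2, 173, 346.
Test each divisor d:
42^1 ≡ 42
42^2 ≡ 29
42^173 ≡ 1
So ord_347(42) = 173, hence |⟨42⟩| = 173.
The index is φ(347) / ord(42) = 346 / 173 = 2.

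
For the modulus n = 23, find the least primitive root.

φ(23) = 23 − 1 = 22 = 2 · 11.
Test candidates g = 2, 3, … against the prime factors q ∈ {2, 11} of φ(23): g is a generator iff g^(22/q) ≢ 1 for every such q.
g = 2: 2^11 ≡ 1 — hits 1, so not a primitive root.
g = 3: 3^11 ≡ 1 — hits 1, so not a primitive root.
g = 4: 4^11 ≡ 1 — hits 1, so not a primitive root.
g = 5: 5^11 ≡ 22; 5^2 ≡ 2 — none is 1, so 5 is a primitive root.
So 5 is the smallest generator of (Z/23Z)^×.

5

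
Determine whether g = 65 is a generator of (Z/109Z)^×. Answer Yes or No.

φ(109) = 109 − 1 = 108 = 2^2 · 3^3.
Test 65^(108/q) mod 109 for each prime factor q of 108:
65^54 ≡ 108 (mod 109)  [q = 2: ≢ 1 ✓]
65^36 ≡ 45 (mod 109)  [q = 3: ≢ 1 ✓]
None equal 1, so ord_109(65) = 108: 65 is a primitive root.

Yes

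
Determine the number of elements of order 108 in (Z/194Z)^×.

0

φ(194) = φ(2)·φ(97) = 1·96 = 96 = 2^5 · 3.
Since (Z/194Z)^× is cyclic of order 96, the number of elements of order d is φ(d) when d | 96 and 0 otherwise.
Since 108 ∤ 96, the count is 0.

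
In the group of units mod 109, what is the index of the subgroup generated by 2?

Since 2 ∈ (Z/109Z)^×, its order divides φ(109) = 109 − 1 = 108 = 2^2 · 3^3.
Divisors of 108: 1, 2, 3, 4, 6, 9, 12, 18, 27, 36, 54, 108.
Compute 2^d (mod 109) for the divisors d until we hit 1:
2^1 ≡ 2 (mod 109)
2^2 ≡ 4 (mod 109)
2^3 ≡ 8 (mod 109)
2^4 ≡ 16 (mod 109)
2^6 ≡ 64 (mod 109)
2^9 ≡ 76 (mod 109)
2^12 ≡ 63 (mod 109)
2^18 ≡ 108 (mod 109)
2^27 ≡ 33 (mod 109)
2^36 ≡ 1 (mod 109) ✓
Thus |⟨2⟩| = ord(2) = 36.
The index is φ(109) / ord(2) = 108 / 36 = 3.

3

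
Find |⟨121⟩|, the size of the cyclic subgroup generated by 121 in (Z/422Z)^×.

35

Since 121 ∈ (Z/422Z)^×, its order divides φ(422) = φ(2)·φ(211) = 1·210 = 210 = 2 · 3 · 5 · 7.
Divisors of 210: 1, 2, 3, 5, 6, 7, 10, 14, 15, 21, 30, 35, 42, 70, 105, 210.
Evaluate successive powers at the divisors of 210:
121^1 ≡ 121
121^2 ≡ 293
121^3 ≡ 5
121^5 ≡ 199
121^6 ≡ 25
121^7 ≡ 71
121^10 ≡ 355
121^14 ≡ 399
121^15 ≡ 171
121^21 ≡ 55
121^30 ≡ 123
121^35 ≡ 1
So ord_422(121) = 35.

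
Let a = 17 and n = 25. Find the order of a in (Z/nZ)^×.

20

Since 17 ∈ (Z/25Z)^×, its order divides φ(25) = φ(5^2) = 5·(5−1) = 20 = 2^2 · 5.
Divisors of 20: 1, 2, 4, 5, 10, 20.
Check 17^d mod 25 for each divisor in increasing order:
17^1 ≡ 17 (mod 25)
17^2 ≡ 14 (mod 25)
17^4 ≡ 21 (mod 25)
17^5 ≡ 7 (mod 25)
17^10 ≡ 24 (mod 25)
17^20 ≡ 1 (mod 25) ✓
So ord_25(17) = 20.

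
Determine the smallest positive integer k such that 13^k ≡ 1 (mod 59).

58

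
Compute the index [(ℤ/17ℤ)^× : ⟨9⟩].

2

The order of 9 must divide φ(17) = 17 − 1 = 16 = 2^4.
Divisors of 16: 1, 2, 4, 8, 16.
Check 9^d mod 17 for each divisor in increasing order:
9^1 ≡ 9 (mod 17)
9^2 ≡ 13 (mod 17)
9^4 ≡ 16 (mod 17)
9^8 ≡ 1 (mod 17) ✓
Thus |⟨9⟩| = ord(9) = 8.
[(Z/17Z)^× : ⟨9⟩] = 16/8 = 2.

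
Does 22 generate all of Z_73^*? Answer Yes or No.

No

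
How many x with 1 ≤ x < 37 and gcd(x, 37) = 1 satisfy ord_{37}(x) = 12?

4

φ(37) = 37 − 1 = 36 = 2^2 · 3^2.
In a cyclic group of order 36, there are φ(d) elements of order d for each divisor d of 36, and zero for non-divisors.
12 = 2^2 · 3 divides 36, and φ(12) = 4.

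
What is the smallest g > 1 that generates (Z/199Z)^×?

3

φ(199) = 199 − 1 = 198 = 2 · 3^2 · 11.
g is a primitive root iff g^(198/q) ≢ 1 (mod 199) for each prime q ∈ {2, 3, 11}.
g = 2: 2^99 ≡ 1 — hits 1, so not a primitive root.
g = 3: 3^99 ≡ 198; 3^66 ≡ 106; 3^18 ≡ 125 — none is 1, so 3 is a primitive root.
The smallest primitive root modulo 199 is 3.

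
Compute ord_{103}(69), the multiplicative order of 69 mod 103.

By Lagrange's theorem, ord_103(69) divides φ(103) = 103 − 1 = 102 = 2 · 3 · 17.
Divisors of 102: 1, 2, 3, 6, 17, 34, 51, 102.
Check 69^d mod 103 for each divisor in increasing order:
69^1 ≡ 69 (mod 103)
69^2 ≡ 23 (mod 103)
69^3 ≡ 42 (mod 103)
69^6 ≡ 13 (mod 103)
69^17 ≡ 102 (mod 103)
69^34 ≡ 1 (mod 103) ✓
Hence ord(69) = 34.

34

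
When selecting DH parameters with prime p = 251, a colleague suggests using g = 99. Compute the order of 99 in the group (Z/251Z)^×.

By Lagrange's theorem, ord_251(99) divides φ(251) = 251 − 1 = 250 = 2 · 5^3.
Divisors of 250: 1, 2, 5, 10, 25, 50, 125, 250.
Check 99^d mod 251 for each divisor in increasing order:
99^1 ≡ 99 (mod 251)
99^2 ≡ 12 (mod 251)
99^5 ≡ 200 (mod 251)
99^10 ≡ 91 (mod 251)
99^25 ≡ 102 (mod 251)
99^50 ≡ 113 (mod 251)
99^125 ≡ 250 (mod 251)
99^250 ≡ 1 (mod 251) ✓
Hence ord(99) = 250.

250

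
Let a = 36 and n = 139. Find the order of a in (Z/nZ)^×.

23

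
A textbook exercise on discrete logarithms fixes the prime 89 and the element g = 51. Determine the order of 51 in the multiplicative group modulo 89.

By Lagrange's theorem, ord_89(51) divides φ(89) = 89 − 1 = 88 = 2^3 · 11.
Divisors of 88: 1, 2, 4, 8, 11, 22, 44, 88.
Evaluate successive powers at the divisors of 88:
51^1 ≡ 51 (mod 89)
51^2 ≡ 20 (mod 89)
51^4 ≡ 44 (mod 89)
51^8 ≡ 67 (mod 89)
51^11 ≡ 77 (mod 89)
51^22 ≡ 55 (mod 89)
51^44 ≡ 88 (mod 89)
51^88 ≡ 1 (mod 89) ✓
So ord_89(51) = 88.

88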